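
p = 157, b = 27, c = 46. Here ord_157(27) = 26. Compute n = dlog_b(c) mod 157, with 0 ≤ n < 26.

Successive powers of 27 modulo 157:
  27^0=1  27^1=27  27^2=101  27^3=58  27^4=153  27^5=49
  27^6=67  27^7=82  27^8=16  27^9=118  27^10=46
So 27^10 ≡ 46 (mod 157), giving n = 10.

10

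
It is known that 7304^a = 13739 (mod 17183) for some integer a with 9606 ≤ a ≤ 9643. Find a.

Compute 7304^9606 mod 17183 = 9824, then multiply by 7304 repeatedly:
  7304^9606=9824  7304^9607=15471  7304^9608=4776  7304^9609=2414  7304^9610=2098
  7304^9611=13739
Found 13739 at exponent 9611.

9611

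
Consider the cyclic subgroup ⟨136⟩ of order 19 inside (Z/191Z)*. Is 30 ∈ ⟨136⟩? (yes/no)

yes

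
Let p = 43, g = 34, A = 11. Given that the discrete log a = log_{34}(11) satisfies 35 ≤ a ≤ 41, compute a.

Compute 34^35 mod 43 = 37, then multiply by 34 repeatedly:
  34^35=37  34^36=11
Found 11 at exponent 36.

36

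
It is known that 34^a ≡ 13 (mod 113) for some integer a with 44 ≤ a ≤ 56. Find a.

54

Compute 34^44 mod 113 = 99, then multiply by 34 repeatedly:
  34^44=99  34^45=89  34^46=88  34^47=54  34^48=28
  34^49=48  34^50=50  34^51=5  34^52=57  34^53=17
  34^54=13
Found 13 at exponent 54.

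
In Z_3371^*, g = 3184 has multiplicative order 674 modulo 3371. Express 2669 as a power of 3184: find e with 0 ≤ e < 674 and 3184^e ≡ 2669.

Successive powers of 3184 modulo 3371:
  3184^0=1  3184^1=3184  3184^2=1259  3184^3=537  3184^4=711  3184^5=1883
  3184^6=1834  3184^7=884  3184^8=3242  3184^9=526  3184^10=2768  3184^11=1518
  3184^12=2669
So 3184^12 ≡ 2669 (mod 3371), giving e = 12.

12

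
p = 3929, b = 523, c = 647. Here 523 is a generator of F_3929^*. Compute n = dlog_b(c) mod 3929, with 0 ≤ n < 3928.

3071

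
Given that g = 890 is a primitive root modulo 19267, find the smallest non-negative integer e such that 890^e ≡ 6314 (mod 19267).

Baby-step giant-step with m = ceil(sqrt(19266)) = 139.
Baby table (890^j mod 19267 for j=0..138):
  0:1  1:890  2:2153  3:8737  4:11329  5:6169  6:18582  7:6894
  8:8754  9:7192  10:4236  11:12975  12:6817  13:17292  14:14814  15:5832
  16:7657  17:13479  18:12236  19:4185  20:6119  21:12616  22:14846  23:15045
  24:18752  25:4058  26:8691  27:8923  28:3466  29:2020  30:5969  31:13985
  32:168  33:14651  34:14898  35:3524  36:15106  37:15241  38:522  39:2172
  40:6380  41:13702  42:18036  43:2629  44:8503  45:15006  46:3309  47:16426
  48:14754  49:10233  50:13346  51:9468  52:6841  53:118  54:8685  55:3583
  56:9815  57:7399  58:15063  59:15505  60:4278  61:11821  62:908  63:18173
  64:8957  65:14459  66:17421  67:14022  68:13831  69:17244  70:10628  71:18090
  72:12155  73:9163  74:5129  75:17798  76:2746  77:16298  78:16436  79:4387
  80:12496  81:4381  82:7156  83:10730  84:12535  85:557  86:14055  87:4667
  88:11225  89:9944  90:6607  91:3795  92:5825  93:1427  94:17675  95:8878
  96:1950  97:1470  98:17411  99:5122  100:11568  101:6942  102:12940  103:14201
  104:19005  105:17291  106:13924  107:3679  108:18187  109:2150  110:6067  111:4870
  112:18492  113:3862  114:7654  115:10809  116:5777  117:16508  118:10666  119:13376
  120:16901  121:13630  122:11757  123:1749  124:15250  125:8532  126:2282  127:7945
  128:61  129:15756  130:15731  131:12748  132:16724  133:10236  134:16016  135:15927
  136:13785  137:14838  138:7925
Giant step factor: 890^(-139) ≡ 7326 (mod 19267).
Scan 6314·7326^i mod 19267 for i = 0, 1, …:
  i=0: 6314   i=1: 15564   i=2: 19025   i=3: 18939
  i=4: 5447   i=5: 2765   i=6: 6773   i=7: 6473
  i=8: 5111   i=9: 7405     …   i=115: 7429
  i=116: 14846
Match at i=116, j=22: e = 116·139 + 22 = 16146.

16146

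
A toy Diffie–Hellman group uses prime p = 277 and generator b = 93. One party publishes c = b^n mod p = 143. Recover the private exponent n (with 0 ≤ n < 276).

55

Baby-step giant-step with m = ceil(sqrt(276)) = 17.
Baby table (93^j mod 277 for j=0..16):
  0:1  1:93  2:62  3:226  4:243  5:162  6:108  7:72
  8:48  9:32  10:206  11:45  12:30  13:20  14:198  15:132
  16:88
Giant step factor: 93^(-17) ≡ 266 (mod 277).
Scan 143·266^i mod 277 for i = 0, 1, …:
  i=0: 143   i=1: 89   i=2: 129   i=3: 243
Match at i=3, j=4: n = 3·17 + 4 = 55.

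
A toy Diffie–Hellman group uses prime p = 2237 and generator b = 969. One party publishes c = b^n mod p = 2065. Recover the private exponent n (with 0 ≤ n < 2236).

446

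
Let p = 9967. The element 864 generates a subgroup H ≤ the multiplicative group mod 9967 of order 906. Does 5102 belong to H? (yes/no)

5102 ∈ ⟨864⟩ iff 5102^906 ≡ 1 (mod 9967), since |⟨864⟩| = 906.
5102^906 mod 9967 = 1.
Since 1 = 1, 5102 lies in the subgroup.

yes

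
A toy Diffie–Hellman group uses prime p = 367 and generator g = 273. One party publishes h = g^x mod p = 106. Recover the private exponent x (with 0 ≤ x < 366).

138

Baby-step giant-step with m = ceil(sqrt(366)) = 20.
Baby table (273^j mod 367 for j=0..19):
  0:1  1:273  2:28  3:304  4:50  5:71  6:299  7:153
  8:298  9:247  10:270  11:310  12:220  13:239  14:288  15:86
  16:357  17:206  18:87  19:263
Giant step factor: 273^(-20) ≡ 149 (mod 367).
Scan 106·149^i mod 367 for i = 0, 1, …:
  i=0: 106   i=1: 13   i=2: 102   i=3: 151
  i=4: 112   i=5: 173   i=6: 87
Match at i=6, j=18: x = 6·20 + 18 = 138.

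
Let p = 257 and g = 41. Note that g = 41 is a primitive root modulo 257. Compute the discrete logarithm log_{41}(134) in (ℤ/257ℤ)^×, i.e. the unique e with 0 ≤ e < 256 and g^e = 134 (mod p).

156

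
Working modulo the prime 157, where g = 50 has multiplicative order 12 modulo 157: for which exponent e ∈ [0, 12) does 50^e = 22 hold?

11

Successive powers of 50 modulo 157:
  50^0=1  50^1=50  50^2=145  50^3=28  50^4=144  50^5=135
  50^6=156  50^7=107  50^8=12  50^9=129  50^10=13  50^11=22
So 50^11 ≡ 22 (mod 157), giving e = 11.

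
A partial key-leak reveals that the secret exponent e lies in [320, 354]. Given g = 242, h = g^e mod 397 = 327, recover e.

321

Compute 242^320 mod 397 = 295, then multiply by 242 repeatedly:
  242^320=295  242^321=327
Found 327 at exponent 321.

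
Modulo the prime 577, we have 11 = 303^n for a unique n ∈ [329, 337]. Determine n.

330

Compute 303^329 mod 577 = 339, then multiply by 303 repeatedly:
  303^329=339  303^330=11
Found 11 at exponent 330.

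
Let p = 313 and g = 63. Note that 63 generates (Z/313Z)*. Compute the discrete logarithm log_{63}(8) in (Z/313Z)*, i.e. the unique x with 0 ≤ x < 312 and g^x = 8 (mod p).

Baby-step giant-step with m = ceil(sqrt(312)) = 18.
Baby table (63^j mod 313 for j=0..17):
  0:1  1:63  2:213  3:273  4:297  5:244  6:35  7:14
  8:256  9:165  10:66  11:89  12:286  13:177  14:196  15:141
  16:119  17:298
Giant step factor: 63^(-18) ≡ 52 (mod 313).
Scan 8·52^i mod 313 for i = 0, 1, …:
  i=0: 8   i=1: 103   i=2: 35
Match at i=2, j=6: x = 2·18 + 6 = 42.

42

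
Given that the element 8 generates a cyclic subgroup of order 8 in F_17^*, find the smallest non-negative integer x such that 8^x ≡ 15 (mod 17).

Successive powers of 8 modulo 17:
  8^0=1  8^1=8  8^2=13  8^3=2  8^4=16  8^5=9
  8^6=4  8^7=15
So 8^7 ≡ 15 (mod 17), giving x = 7.

7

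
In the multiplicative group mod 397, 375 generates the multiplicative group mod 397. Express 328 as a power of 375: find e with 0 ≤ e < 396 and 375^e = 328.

Baby-step giant-step with m = ceil(sqrt(396)) = 20.
Baby table (375^j mod 397 for j=0..19):
  0:1  1:375  2:87  3:71  4:26  5:222  6:277  7:258
  8:279  9:214  10:56  11:356  12:108  13:6  14:265  15:125
  16:29  17:156  18:141  19:74
Giant step factor: 375^(-20) ≡ 129 (mod 397).
Scan 328·129^i mod 397 for i = 0, 1, …:
  i=0: 328   i=1: 230   i=2: 292   i=3: 350
  i=4: 289   i=5: 360   i=6: 388   i=7: 30
  i=8: 297   i=9: 201     …   i=13: 142
  i=14: 56
Match at i=14, j=10: e = 14·20 + 10 = 290.

290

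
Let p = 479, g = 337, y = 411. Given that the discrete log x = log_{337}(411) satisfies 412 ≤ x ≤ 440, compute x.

Compute 337^412 mod 479 = 338, then multiply by 337 repeatedly:
  337^412=338  337^413=383  337^414=220  337^415=374  337^416=61
  337^417=439  337^418=411
Found 411 at exponent 418.

418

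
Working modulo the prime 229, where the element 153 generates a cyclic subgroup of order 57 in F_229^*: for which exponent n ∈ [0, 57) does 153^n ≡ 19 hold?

16

Successive powers of 153 modulo 229:
  153^0=1  153^1=153  153^2=51  153^3=17  153^4=82  153^5=180
  153^6=60  153^7=20  153^8=83  153^9=104  153^10=111  153^11=37
  153^12=165  153^13=55  153^14=171  153^15=57  153^16=19
So 153^16 ≡ 19 (mod 229), giving n = 16.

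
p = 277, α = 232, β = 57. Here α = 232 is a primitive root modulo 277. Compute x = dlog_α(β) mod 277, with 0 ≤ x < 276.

100

Baby-step giant-step with m = ceil(sqrt(276)) = 17.
Baby table (232^j mod 277 for j=0..16):
  0:1  1:232  2:86  3:8  4:194  5:134  6:64  7:167
  8:241  9:235  10:228  11:266  12:218  13:162  14:189  15:82
  16:188
Giant step factor: 232^(-17) ≡ 24 (mod 277).
Scan 57·24^i mod 277 for i = 0, 1, …:
  i=0: 57   i=1: 260   i=2: 146   i=3: 180
  i=4: 165   i=5: 82
Match at i=5, j=15: x = 5·17 + 15 = 100.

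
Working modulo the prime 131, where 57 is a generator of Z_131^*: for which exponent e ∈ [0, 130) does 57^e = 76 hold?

21

Successive powers of 57 modulo 131:
  57^0=1  57^1=57  57^2=105  57^3=90  57^4=21  57^5=18
  57^6=109  57^7=56  57^8=48  57^9=116  57^10=62  57^11=128
  57^12=91  57^13=78  57^14=123  57^15=68  57^16=77  57^17=66
  57^18=94  57^19=118  57^20=45  57^21=76
So 57^21 ≡ 76 (mod 131), giving e = 21.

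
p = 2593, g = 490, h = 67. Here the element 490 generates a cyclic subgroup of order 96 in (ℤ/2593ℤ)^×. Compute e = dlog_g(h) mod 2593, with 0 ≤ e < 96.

66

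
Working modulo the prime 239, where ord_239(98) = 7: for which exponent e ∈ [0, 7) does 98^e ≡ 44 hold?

2

Successive powers of 98 modulo 239:
  98^0=1  98^1=98  98^2=44
So 98^2 ≡ 44 (mod 239), giving e = 2.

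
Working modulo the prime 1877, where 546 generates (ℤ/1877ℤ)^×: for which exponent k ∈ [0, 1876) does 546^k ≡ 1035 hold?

1524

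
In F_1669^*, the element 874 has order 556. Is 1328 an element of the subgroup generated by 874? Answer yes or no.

yes

1328 ∈ ⟨874⟩ iff 1328^556 ≡ 1 (mod 1669), since |⟨874⟩| = 556.
1328^556 mod 1669 = 1.
Since 1 = 1, 1328 lies in the subgroup.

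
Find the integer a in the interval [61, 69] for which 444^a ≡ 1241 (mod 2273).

64

Compute 444^61 mod 2273 = 1640, then multiply by 444 repeatedly:
  444^61=1640  444^62=800  444^63=612  444^64=1241
Found 1241 at exponent 64.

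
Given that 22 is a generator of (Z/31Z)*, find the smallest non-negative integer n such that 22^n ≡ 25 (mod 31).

Successive powers of 22 modulo 31:
  22^0=1  22^1=22  22^2=19  22^3=15  22^4=20  22^5=6
  22^6=8  22^7=21  22^8=28  22^9=27  22^10=5  22^11=17
  22^12=2  22^13=13  22^14=7  22^15=30  22^16=9  22^17=12
  22^18=16  22^19=11  22^20=25
So 22^20 ≡ 25 (mod 31), giving n = 20.

20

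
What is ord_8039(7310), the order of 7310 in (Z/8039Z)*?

8038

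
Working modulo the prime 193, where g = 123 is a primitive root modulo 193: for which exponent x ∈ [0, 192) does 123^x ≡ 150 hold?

168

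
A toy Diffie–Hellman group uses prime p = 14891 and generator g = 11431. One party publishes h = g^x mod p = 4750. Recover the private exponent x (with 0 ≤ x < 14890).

Baby-step giant-step with m = ceil(sqrt(14890)) = 123.
Baby table (11431^j mod 14891 for j=0..122):
  0:1  1:11431  2:14127  3:7733  4:2947  5:3715  6:11924  7:5921
  8:3356  9:3220  10:12159  11:11826  12:2508  13:3773  14:4827  15:6282
  16:5140  17:10345  18:4264  19:3541  20:3433  21:4838  22:12895  23:11627
  24:6062  25:6899  26:14624  27:578  28:10405  29:5138  30:2374  31:5792
  32:2966  33:12430  34:12299  35:3938  36:14676  37:14241  38:459  39:5197
  40:6708  41:5389  42:12483  43:7611  44:8119  45:7577  46:6631  47:3771
  48:11747  49:7810  50:4565  51:4451  52:11725  53:9475  54:6482  55:13017
  56:6455  57:2200  58:12192  59:1883  60:7078  61:5815  62:12732  63:9749
  64:11466  65:12155  66:10775  67:5564  68:2623  69:7930  70:6313  71:2117
  72:1552  73:5731  74:5552  75:14361  76:2207  77:2863  78:11426  79:1645
  80:11553  81:8955  82:3871  83:8240  84:5865  85:3533  86:1331  87:10950
  88:10595  89:2942  90:6124  91:853  92:11929  93:3512  94:14427  95:12103
  96:12003  97:619  98:2564  99:3596  100:6716  101:7491  102:6371  103:9911
  104:1913  105:7515  106:12677  107:6466  108:8813  109:3788  110:12491  111:9713
  112:2007  113:9877  114:425  115:3709  116:2902  117:10505  118:1631  119:429
  120:4760  121:14737  122:11655
Giant step factor: 11431^(-123) ≡ 8447 (mod 14891).
Scan 4750·8447^i mod 14891 for i = 0, 1, …:
  i=0: 4750   i=1: 6896   i=2: 11811   i=3: 12708
  i=4: 10148   i=5: 7560   i=6: 6712   i=7: 6227
  i=8: 4457   i=9: 3831     …   i=79: 4188
  i=80: 9911
Match at i=80, j=103: x = 80·123 + 103 = 9943.

9943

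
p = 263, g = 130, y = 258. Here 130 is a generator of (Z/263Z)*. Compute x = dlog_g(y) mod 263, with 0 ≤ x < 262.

160

Baby-step giant-step with m = ceil(sqrt(262)) = 17.
Baby table (130^j mod 263 for j=0..16):
  0:1  1:130  2:68  3:161  4:153  5:165  6:147  7:174
  8:2  9:260  10:136  11:59  12:43  13:67  14:31  15:85
  16:4
Giant step factor: 130^(-17) ≡ 219 (mod 263).
Scan 258·219^i mod 263 for i = 0, 1, …:
  i=0: 258   i=1: 220   i=2: 51   i=3: 123
  i=4: 111   i=5: 113   i=6: 25   i=7: 215
  i=8: 8   i=9: 174
Match at i=9, j=7: x = 9·17 + 7 = 160.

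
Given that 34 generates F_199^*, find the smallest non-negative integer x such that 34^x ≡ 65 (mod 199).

10

Baby-step giant-step with m = ceil(sqrt(198)) = 15.
Baby table (34^j mod 199 for j=0..14):
  0:1  1:34  2:161  3:101  4:51  5:142  6:52  7:176
  8:14  9:78  10:65  11:21  12:117  13:197  14:131
Giant step factor: 34^(-15) ≡ 55 (mod 199).
Scan 65·55^i mod 199 for i = 0, 1, …:
  i=0: 65
Match at i=0, j=10: x = 0·15 + 10 = 10.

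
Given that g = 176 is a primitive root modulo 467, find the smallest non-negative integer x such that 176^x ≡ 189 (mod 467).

306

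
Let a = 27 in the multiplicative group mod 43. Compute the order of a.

14

The order of 27 must divide p − 1 = 42 = 2 · 3 · 7.
Divisors: 1, 2, 3, 6, 7, 14, 21, 42.
Check each in increasing order: 27^1 ≡ 27;  27^2 ≡ 41;  27^3 ≡ 32;  27^6 ≡ 35;  27^7 ≡ 42;  27^14 ≡ 1.
Smallest exponent giving 1 is 14.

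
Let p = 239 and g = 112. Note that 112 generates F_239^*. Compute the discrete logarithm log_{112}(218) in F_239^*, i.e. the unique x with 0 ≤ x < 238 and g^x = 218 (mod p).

16

Successive powers of 112 modulo 239:
  112^0=1  112^1=112  112^2=116  112^3=86  112^4=72  112^5=177
  112^6=226  112^7=217  112^8=165  112^9=77  112^10=20  112^11=89
  112^12=169  112^13=47  112^14=6  112^15=194  112^16=218
So 112^16 ≡ 218 (mod 239), giving x = 16.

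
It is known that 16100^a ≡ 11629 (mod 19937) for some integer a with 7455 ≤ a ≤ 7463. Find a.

7455

Compute 16100^7455 mod 19937 = 11629, then multiply by 16100 repeatedly:
  16100^7455=11629
Found 11629 at exponent 7455.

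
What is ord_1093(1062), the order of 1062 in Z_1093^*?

91

The order of 1062 must divide p − 1 = 1092 = 2^2 · 3 · 7 · 13.
Divisors: 1, 2, 3, 4, 6, 7, 12, 13, 14, 21, 26, 28, 39, 42, 52, 78, 84, 91, 156, 182, 273, 364, 546, 1092.
Check each in increasing order: 1062^1 ≡ 1062;  1062^2 ≡ 961;  1062^3 ≡ 813;  1062^4 ≡ 1029;  1062^6 ≡ 797;  1062^7 ≡ 432;  1062^12 ≡ 176;  1062^13 ≡ 9;  1062^14 ≡ 814;  1062^21 ≡ 795;  1062^26 ≡ 81;  1062^28 ≡ 238;  1062^39 ≡ 729;  1062^42 ≡ 271;  1062^52 ≡ 3;  1062^78 ≡ 243;  1062^84 ≡ 210;  1062^91 ≡ 1.
Smallest exponent giving 1 is 91.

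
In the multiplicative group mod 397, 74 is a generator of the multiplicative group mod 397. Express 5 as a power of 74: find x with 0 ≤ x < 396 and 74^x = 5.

299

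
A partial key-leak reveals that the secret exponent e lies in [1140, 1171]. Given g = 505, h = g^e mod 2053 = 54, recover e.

1169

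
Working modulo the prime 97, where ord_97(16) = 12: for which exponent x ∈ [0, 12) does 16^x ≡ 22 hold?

3

Successive powers of 16 modulo 97:
  16^0=1  16^1=16  16^2=62  16^3=22
So 16^3 ≡ 22 (mod 97), giving x = 3.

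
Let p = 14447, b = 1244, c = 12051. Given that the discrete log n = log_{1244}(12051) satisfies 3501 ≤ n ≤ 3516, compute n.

3514

Compute 1244^3501 mod 14447 = 4160, then multiply by 1244 repeatedly:
  1244^3501=4160  1244^3502=3014  1244^3503=7643  1244^3504=1766  1244^3505=960
  1244^3506=9586  1244^3507=6209  1244^3508=9298  1244^3509=9112  1244^3510=8880
  1244^3511=9212  1244^3512=3257  1244^3513=6548  1244^3514=12051
Found 12051 at exponent 3514.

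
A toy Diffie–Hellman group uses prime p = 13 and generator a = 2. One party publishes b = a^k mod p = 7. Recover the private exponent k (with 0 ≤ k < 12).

11

Successive powers of 2 modulo 13:
  2^0=1  2^1=2  2^2=4  2^3=8  2^4=3  2^5=6
  2^6=12  2^7=11  2^8=9  2^9=5  2^10=10  2^11=7
So 2^11 ≡ 7 (mod 13), giving k = 11.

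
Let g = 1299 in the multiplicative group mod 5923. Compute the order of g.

846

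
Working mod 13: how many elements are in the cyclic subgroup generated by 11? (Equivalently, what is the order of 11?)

The order of 11 must divide p − 1 = 12 = 2^2 · 3.
Divisors: 1, 2, 3, 4, 6, 12.
Check each in increasing order: 11^1 ≡ 11;  11^2 ≡ 4;  11^3 ≡ 5;  11^4 ≡ 3;  11^6 ≡ 12;  11^12 ≡ 1.
Smallest exponent giving 1 is 12.

12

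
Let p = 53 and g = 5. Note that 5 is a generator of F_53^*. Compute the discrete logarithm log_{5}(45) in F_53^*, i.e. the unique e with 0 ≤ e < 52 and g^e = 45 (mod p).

15

Successive powers of 5 modulo 53:
  5^0=1  5^1=5  5^2=25  5^3=19  5^4=42  5^5=51
  5^6=43  5^7=3  5^8=15  5^9=22  5^10=4  5^11=20
  5^12=47  5^13=23  5^14=9  5^15=45
So 5^15 ≡ 45 (mod 53), giving e = 15.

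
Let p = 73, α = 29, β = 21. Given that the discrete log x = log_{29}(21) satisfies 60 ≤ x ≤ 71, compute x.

Compute 29^60 mod 73 = 9, then multiply by 29 repeatedly:
  29^60=9  29^61=42  29^62=50  29^63=63  29^64=2
  29^65=58  29^66=3  29^67=14  29^68=41  29^69=21
Found 21 at exponent 69.

69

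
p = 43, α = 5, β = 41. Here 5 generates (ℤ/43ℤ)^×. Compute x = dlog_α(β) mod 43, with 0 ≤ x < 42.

12

Successive powers of 5 modulo 43:
  5^0=1  5^1=5  5^2=25  5^3=39  5^4=23  5^5=29
  5^6=16  5^7=37  5^8=13  5^9=22  5^10=24  5^11=34
  5^12=41
So 5^12 ≡ 41 (mod 43), giving x = 12.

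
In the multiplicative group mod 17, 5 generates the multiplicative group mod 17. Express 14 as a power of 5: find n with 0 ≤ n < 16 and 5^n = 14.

5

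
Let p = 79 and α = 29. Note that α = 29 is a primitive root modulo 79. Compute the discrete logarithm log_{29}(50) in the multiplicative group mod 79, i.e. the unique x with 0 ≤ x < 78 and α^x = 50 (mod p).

Baby-step giant-step with m = ceil(sqrt(78)) = 9.
Baby table (29^j mod 79 for j=0..8):
  0:1  1:29  2:51  3:57  4:73  5:63  6:10  7:53
  8:36
Giant step factor: 29^(-9) ≡ 14 (mod 79).
Scan 50·14^i mod 79 for i = 0, 1, …:
  i=0: 50   i=1: 68   i=2: 4   i=3: 56
  i=4: 73
Match at i=4, j=4: x = 4·9 + 4 = 40.

40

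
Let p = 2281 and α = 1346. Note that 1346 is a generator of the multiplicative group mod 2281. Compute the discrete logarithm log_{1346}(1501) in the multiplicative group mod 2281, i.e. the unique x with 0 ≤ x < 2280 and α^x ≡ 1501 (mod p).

2087

Baby-step giant-step with m = ceil(sqrt(2280)) = 48.
Baby table (1346^j mod 2281 for j=0..47):
  0:1  1:1346  2:602  3:537  4:2006  5:1653  6:963  7:590
  8:352  9:1625  10:2052  11:1982  12:1283  13:201  14:1388  15:109
  16:730  17:1750  18:1508  19:1959  20:2259  21:41  22:442  23:1872
  24:1488  25:130  26:1624  27:706  28:1380  29:746  30:476  31:2016
  32:1427  33:140  34:1398  35:2164  36:2188  37:277  38:1039  39:241
  40:484  41:1379  42:1681  43:2155  44:1479  45:1702  46:768  47:435
Giant step factor: 1346^(-48) ≡ 1668 (mod 2281).
Scan 1501·1668^i mod 2281 for i = 0, 1, …:
  i=0: 1501   i=1: 1411   i=2: 1837   i=3: 733
  i=4: 28   i=5: 1084   i=6: 1560   i=7: 1740
  i=8: 888   i=9: 815     …   i=42: 1757
  i=43: 1872
Match at i=43, j=23: x = 43·48 + 23 = 2087.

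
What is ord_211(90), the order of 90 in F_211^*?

70

The order of 90 must divide p − 1 = 210 = 2 · 3 · 5 · 7.
Divisors: 1, 2, 3, 5, 6, 7, 10, 14, 15, 21, 30, 35, 42, 70, 105, 210.
Check each in increasing order: 90^1 ≡ 90;  90^2 ≡ 82;  90^3 ≡ 206;  90^5 ≡ 12;  90^6 ≡ 25;  90^7 ≡ 140;  90^10 ≡ 144;  90^14 ≡ 188;  90^15 ≡ 40;  90^21 ≡ 156;  90^30 ≡ 123;  90^35 ≡ 210;  90^42 ≡ 71;  90^70 ≡ 1.
Smallest exponent giving 1 is 70.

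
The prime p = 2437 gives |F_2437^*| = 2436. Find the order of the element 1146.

1218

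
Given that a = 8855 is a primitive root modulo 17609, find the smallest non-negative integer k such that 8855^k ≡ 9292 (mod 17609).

Baby-step giant-step with m = ceil(sqrt(17608)) = 133.
Baby table (8855^j mod 17609 for j=0..132):
  0:1  1:8855  2:15757  3:12128  4:13758  5:8028  6:407  7:11749
  8:3423  9:5576  10:17453  11:9731  12:7168  13:9804  14:2050  15:15480
  16:6944  17:16101  18:11891  19:10594  20:6727  21:13947  22:8768  23:2559
  24:14771  25:15162  26:8494  27:6331  28:11558  29:2582  30:7128  31:7784
  32:5694  33:5803  34:2503  35:11943  36:13220  37:16077  38:10679  39:2215
  40:15008  41:717  42:9795  43:10400  44:14539  45:3446  46:15542  47:10075
  48:6931  49:6640  50:749  51:11411  52:3963  53:15237  54:3477  55:8303
  56:5490  57:13110  58:10522  59:3091  60:6419  61:16002  62:15696  63:243
  64:3467  65:7798  66:6401  67:15093  68:13814  69:10856  70:2349  71:4166
  72:16684  73:14919  74:5027  75:16142  76:5157  77:5098  78:10923  79:14537
  80:3345  81:1637  82:3428  83:14633  84:8193  85:17544  86:5522  87:14726
  88:4085  89:3789  90:6450  91:8763  92:11111  93:6422  94:7349  95:10140
  96:1409  97:9523  98:14273  99:7622  100:15122  101:6474  102:9975  103:1881
  104:15750  105:2970  106:9113  107:11177  108:9755  109:8380  110:574  111:11378
  112:11101  113:5917  114:8260  115:12123  116:4701  117:17288  118:10203  119:13395
  120:16110  121:3541  122:11535  123:10225  124:14506  125:10584  126:6222  127:14858
  128:10751  129:5851  130:4927  131:11092  132:14267
Giant step factor: 8855^(-133) ≡ 11036 (mod 17609).
Scan 9292·11036^i mod 17609 for i = 0, 1, …:
  i=0: 9292   i=1: 9305   i=2: 11901   i=3: 11514
  i=4: 1960   i=5: 6708   i=6: 1252   i=7: 11616
  i=8: 656   i=9: 2317     …   i=102: 15231
  i=103: 11411
Match at i=103, j=51: k = 103·133 + 51 = 13750.

13750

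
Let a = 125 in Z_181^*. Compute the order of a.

5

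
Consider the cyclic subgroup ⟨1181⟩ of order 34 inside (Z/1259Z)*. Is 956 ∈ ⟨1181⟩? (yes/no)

no

956 ∈ ⟨1181⟩ iff 956^34 ≡ 1 (mod 1259), since |⟨1181⟩| = 34.
956^34 mod 1259 = 1218.
Since 1218 ≠ 1, 956 does not lie in the subgroup.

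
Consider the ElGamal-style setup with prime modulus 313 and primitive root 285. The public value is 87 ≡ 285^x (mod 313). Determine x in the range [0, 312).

98

Baby-step giant-step with m = ceil(sqrt(312)) = 18.
Baby table (285^j mod 313 for j=0..17):
  0:1  1:285  2:158  3:271  4:237  5:250  6:199  7:62
  8:142  9:93  10:213  11:296  12:163  13:131  14:88  15:40
  16:132  17:60
Giant step factor: 285^(-18) ≡ 264 (mod 313).
Scan 87·264^i mod 313 for i = 0, 1, …:
  i=0: 87   i=1: 119   i=2: 116   i=3: 263
  i=4: 259   i=5: 142
Match at i=5, j=8: x = 5·18 + 8 = 98.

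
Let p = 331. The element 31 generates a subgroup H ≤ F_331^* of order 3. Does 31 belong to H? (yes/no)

yes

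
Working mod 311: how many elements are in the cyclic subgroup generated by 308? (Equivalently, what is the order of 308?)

310

The order of 308 must divide p − 1 = 310 = 2 · 5 · 31.
Divisors: 1, 2, 5, 10, 31, 62, 155, 310.
Check each in increasing order: 308^1 ≡ 308;  308^2 ≡ 9;  308^5 ≡ 68;  308^10 ≡ 270;  308^31 ≡ 259;  308^62 ≡ 216;  308^155 ≡ 310;  308^310 ≡ 1.
Smallest exponent giving 1 is 310.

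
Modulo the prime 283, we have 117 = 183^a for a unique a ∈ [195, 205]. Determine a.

196

Compute 183^195 mod 283 = 279, then multiply by 183 repeatedly:
  183^195=279  183^196=117
Found 117 at exponent 196.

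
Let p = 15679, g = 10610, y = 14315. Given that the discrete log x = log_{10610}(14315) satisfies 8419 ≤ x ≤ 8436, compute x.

8420

Compute 10610^8419 mod 15679 = 12880, then multiply by 10610 repeatedly:
  10610^8419=12880  10610^8420=14315
Found 14315 at exponent 8420.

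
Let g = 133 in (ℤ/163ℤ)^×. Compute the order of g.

9

The order of 133 must divide p − 1 = 162 = 2 · 3^4.
Divisors: 1, 2, 3, 6, 9, 18, 27, 54, 81, 162.
Check each in increasing order: 133^1 ≡ 133;  133^2 ≡ 85;  133^3 ≡ 58;  133^6 ≡ 104;  133^9 ≡ 1.
Smallest exponent giving 1 is 9.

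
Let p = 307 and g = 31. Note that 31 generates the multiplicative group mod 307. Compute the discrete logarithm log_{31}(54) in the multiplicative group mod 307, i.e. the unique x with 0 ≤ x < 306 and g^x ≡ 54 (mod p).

186

Baby-step giant-step with m = ceil(sqrt(306)) = 18.
Baby table (31^j mod 307 for j=0..17):
  0:1  1:31  2:40  3:12  4:65  5:173  6:144  7:166
  8:234  9:193  10:150  11:45  12:167  13:265  14:233  15:162
  16:110  17:33
Giant step factor: 31^(-18) ≡ 304 (mod 307).
Scan 54·304^i mod 307 for i = 0, 1, …:
  i=0: 54   i=1: 145   i=2: 179   i=3: 77
  i=4: 76   i=5: 79   i=6: 70   i=7: 97
  i=8: 16   i=9: 259   i=10: 144
Match at i=10, j=6: x = 10·18 + 6 = 186.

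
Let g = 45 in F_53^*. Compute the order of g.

52

The order of 45 must divide p − 1 = 52 = 2^2 · 13.
Divisors: 1, 2, 4, 13, 26, 52.
Check each in increasing order: 45^1 ≡ 45;  45^2 ≡ 11;  45^4 ≡ 15;  45^13 ≡ 30;  45^26 ≡ 52;  45^52 ≡ 1.
Smallest exponent giving 1 is 52.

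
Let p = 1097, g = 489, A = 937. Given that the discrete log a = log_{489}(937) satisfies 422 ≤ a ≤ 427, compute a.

427

Compute 489^422 mod 1097 = 897, then multiply by 489 repeatedly:
  489^422=897  489^423=930  489^424=612  489^425=884  489^426=58
  489^427=937
Found 937 at exponent 427.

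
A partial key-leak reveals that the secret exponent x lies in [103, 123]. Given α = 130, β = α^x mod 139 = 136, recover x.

104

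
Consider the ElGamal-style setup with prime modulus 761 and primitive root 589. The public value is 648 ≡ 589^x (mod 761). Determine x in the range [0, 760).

418

Baby-step giant-step with m = ceil(sqrt(760)) = 28.
Baby table (589^j mod 761 for j=0..27):
  0:1  1:589  2:666  3:359  4:654  5:140  6:272  7:398
  8:34  9:240  10:575  11:30  12:167  13:194  14:116  15:595
  16:395  17:550  18:525  19:259  20:351  21:508  22:139  23:444
  24:493  25:436  26:347  27:435
Giant step factor: 589^(-28) ≡ 261 (mod 761).
Scan 648·261^i mod 761 for i = 0, 1, …:
  i=0: 648   i=1: 186   i=2: 603   i=3: 617
  i=4: 466   i=5: 627   i=6: 32   i=7: 742
  i=8: 368   i=9: 162     …   i=13: 497
  i=14: 347
Match at i=14, j=26: x = 14·28 + 26 = 418.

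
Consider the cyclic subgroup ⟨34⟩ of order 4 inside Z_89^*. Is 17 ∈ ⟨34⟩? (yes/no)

no

⟨34⟩ has order 4; its elements mod 89 are {1, 34, 55, 88}.
17 is not in this set.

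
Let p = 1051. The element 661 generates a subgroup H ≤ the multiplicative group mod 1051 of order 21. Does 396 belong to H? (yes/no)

yes

396 ∈ ⟨661⟩ iff 396^21 ≡ 1 (mod 1051), since |⟨661⟩| = 21.
396^21 mod 1051 = 1.
Since 1 = 1, 396 lies in the subgroup.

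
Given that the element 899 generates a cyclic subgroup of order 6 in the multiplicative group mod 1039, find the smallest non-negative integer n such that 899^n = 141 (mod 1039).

Successive powers of 899 modulo 1039:
  899^0=1  899^1=899  899^2=898  899^3=1038  899^4=140  899^5=141
So 899^5 ≡ 141 (mod 1039), giving n = 5.

5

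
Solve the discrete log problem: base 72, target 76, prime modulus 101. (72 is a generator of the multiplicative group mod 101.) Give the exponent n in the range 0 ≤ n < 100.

Baby-step giant-step with m = ceil(sqrt(100)) = 10.
Baby table (72^j mod 101 for j=0..9):
  0:1  1:72  2:33  3:53  4:79  5:32  6:82  7:46
  8:80  9:3
Giant step factor: 72^(-10) ≡ 65 (mod 101).
Scan 76·65^i mod 101 for i = 0, 1, …:
  i=0: 76   i=1: 92   i=2: 21   i=3: 52
  i=4: 47   i=5: 25   i=6: 9   i=7: 80
Match at i=7, j=8: n = 7·10 + 8 = 78.

78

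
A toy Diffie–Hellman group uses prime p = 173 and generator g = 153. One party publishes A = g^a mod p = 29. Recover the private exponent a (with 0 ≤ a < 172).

100

Baby-step giant-step with m = ceil(sqrt(172)) = 14.
Baby table (153^j mod 173 for j=0..13):
  0:1  1:153  2:54  3:131  4:148  5:154  6:34  7:12
  8:106  9:129  10:15  11:46  12:118  13:62
Giant step factor: 153^(-14) ≡ 167 (mod 173).
Scan 29·167^i mod 173 for i = 0, 1, …:
  i=0: 29   i=1: 172   i=2: 6   i=3: 137
  i=4: 43   i=5: 88   i=6: 164   i=7: 54
Match at i=7, j=2: a = 7·14 + 2 = 100.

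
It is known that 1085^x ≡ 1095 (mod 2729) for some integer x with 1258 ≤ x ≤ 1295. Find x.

Compute 1085^1258 mod 2729 = 1034, then multiply by 1085 repeatedly:
  1085^1258=1034  1085^1259=271  1085^1260=2032  1085^1261=2417  1085^1262=2605
  1085^1263=1910  1085^1264=1039  1085^1265=238  1085^1266=1704  1085^1267=1307
  1085^1268=1744  1085^1269=1043  1085^1270=1849  1085^1271=350  1085^1272=419
  1085^1273=1601  1085^1274=1441  1085^1275=2497  1085^1276=2077  1085^1277=2120
  1085^1278=2382  1085^1279=107  1085^1280=1477  1085^1281=622  1085^1282=807
  1085^1283=2315  1085^1284=1095
Found 1095 at exponent 1284.

1284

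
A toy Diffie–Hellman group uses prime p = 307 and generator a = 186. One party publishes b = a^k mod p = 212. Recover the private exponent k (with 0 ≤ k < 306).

Baby-step giant-step with m = ceil(sqrt(306)) = 18.
Baby table (186^j mod 307 for j=0..17):
  0:1  1:186  2:212  3:136  4:122  5:281  6:76  7:14
  8:148  9:205  10:62  11:173  12:250  13:143  14:196  15:230
  16:107  17:254
Giant step factor: 186^(-18) ≡ 9 (mod 307).
Scan 212·9^i mod 307 for i = 0, 1, …:
  i=0: 212
Match at i=0, j=2: k = 0·18 + 2 = 2.

2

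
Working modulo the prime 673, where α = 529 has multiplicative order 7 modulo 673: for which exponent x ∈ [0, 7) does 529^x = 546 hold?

Successive powers of 529 modulo 673:
  529^0=1  529^1=529  529^2=546
So 529^2 ≡ 546 (mod 673), giving x = 2.

2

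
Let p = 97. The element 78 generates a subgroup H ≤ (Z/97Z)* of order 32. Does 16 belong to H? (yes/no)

16 ∈ ⟨78⟩ iff 16^32 ≡ 1 (mod 97), since |⟨78⟩| = 32.
16^32 mod 97 = 35.
Since 35 ≠ 1, 16 does not lie in the subgroup.

no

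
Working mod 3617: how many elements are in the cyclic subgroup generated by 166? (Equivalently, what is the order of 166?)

The order of 166 must divide p − 1 = 3616 = 2^5 · 113.
Divisors: 1, 2, 4, 8, 16, 32, 113, 226, 452, 904, 1808, 3616.
Check each in increasing order: 166^1 ≡ 166;  166^2 ≡ 2237;  166^4 ≡ 1858;  166^8 ≡ 1546;  166^16 ≡ 2896;  166^32 ≡ 2610;  166^113 ≡ 3148;  166^226 ≡ 2941;  166^452 ≡ 1234;  166^904 ≡ 3616;  166^1808 ≡ 1.
Smallest exponent giving 1 is 1808.

1808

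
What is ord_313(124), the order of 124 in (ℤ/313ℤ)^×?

104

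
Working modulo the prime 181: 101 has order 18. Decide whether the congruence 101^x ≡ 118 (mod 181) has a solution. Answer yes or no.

no

⟨101⟩ has order 18; its elements mod 181 are {1, 39, 43, 48, 49, 62, 65, 73, 80, 101, 108, 116, 119, 132, 133, 138, 142, 180}.
118 is not in this set.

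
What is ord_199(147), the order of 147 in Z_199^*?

The order of 147 must divide p − 1 = 198 = 2 · 3^2 · 11.
Divisors: 1, 2, 3, 6, 9, 11, 18, 22, 33, 66, 99, 198.
Check each in increasing order: 147^1 ≡ 147;  147^2 ≡ 117;  147^3 ≡ 85;  147^6 ≡ 61;  147^9 ≡ 11;  147^11 ≡ 93;  147^18 ≡ 121;  147^22 ≡ 92;  147^33 ≡ 198;  147^66 ≡ 1.
Smallest exponent giving 1 is 66.

66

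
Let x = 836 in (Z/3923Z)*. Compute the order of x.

The order of 836 must divide p − 1 = 3922 = 2 · 37 · 53.
Divisors: 1, 2, 37, 53, 74, 106, 1961, 3922.
Check each in increasing order: 836^1 ≡ 836;  836^2 ≡ 602;  836^37 ≡ 1618;  836^53 ≡ 3113;  836^74 ≡ 1283;  836^106 ≡ 959;  836^1961 ≡ 3922;  836^3922 ≡ 1.
Smallest exponent giving 1 is 3922.

3922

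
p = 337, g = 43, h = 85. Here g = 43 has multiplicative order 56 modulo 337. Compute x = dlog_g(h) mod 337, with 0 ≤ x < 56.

35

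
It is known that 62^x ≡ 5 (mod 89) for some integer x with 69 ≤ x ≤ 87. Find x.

82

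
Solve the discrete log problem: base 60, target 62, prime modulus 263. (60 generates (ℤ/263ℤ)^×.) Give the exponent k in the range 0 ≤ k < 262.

112

Baby-step giant-step with m = ceil(sqrt(262)) = 17.
Baby table (60^j mod 263 for j=0..16):
  0:1  1:60  2:181  3:77  4:149  5:261  6:143  7:164
  8:109  9:228  10:4  11:240  12:198  13:45  14:70  15:255
  16:46
Giant step factor: 60^(-17) ≡ 87 (mod 263).
Scan 62·87^i mod 263 for i = 0, 1, …:
  i=0: 62   i=1: 134   i=2: 86   i=3: 118
  i=4: 9   i=5: 257   i=6: 4
Match at i=6, j=10: k = 6·17 + 10 = 112.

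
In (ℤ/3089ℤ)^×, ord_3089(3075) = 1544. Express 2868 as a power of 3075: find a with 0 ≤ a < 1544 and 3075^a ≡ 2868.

148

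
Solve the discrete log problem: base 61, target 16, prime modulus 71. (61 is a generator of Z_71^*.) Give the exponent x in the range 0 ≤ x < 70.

Baby-step giant-step with m = ceil(sqrt(70)) = 9.
Baby table (61^j mod 71 for j=0..8):
  0:1  1:61  2:29  3:65  4:60  5:39  6:36  7:66
  8:50
Giant step factor: 61^(-9) ≡ 47 (mod 71).
Scan 16·47^i mod 71 for i = 0, 1, …:
  i=0: 16   i=1: 42   i=2: 57   i=3: 52
  i=4: 30   i=5: 61
Match at i=5, j=1: x = 5·9 + 1 = 46.

46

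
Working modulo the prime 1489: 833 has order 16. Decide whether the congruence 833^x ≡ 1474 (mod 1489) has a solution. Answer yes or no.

yes

⟨833⟩ has order 16; its elements mod 1489 are {1, 15, 143, 189, 225, 397, 583, 656, 833, 906, 1092, 1264, 1300, 1346, 1474, 1488}.
1474 is in this set.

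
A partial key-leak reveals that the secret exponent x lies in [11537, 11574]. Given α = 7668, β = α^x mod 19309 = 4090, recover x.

11552

Compute 7668^11537 mod 19309 = 13435, then multiply by 7668 repeatedly:
  7668^11537=13435  7668^11538=6065  7668^11539=10348  7668^11540=7783  7668^11541=15234
  7668^11542=14171  7668^11543=11485  7668^11544=17940  7668^11545=6604  7668^11546=11274
  7668^11547=2639  7668^11548=20  7668^11549=18197  7668^11550=7762  7668^11551=8678
  7668^11552=4090
Found 4090 at exponent 11552.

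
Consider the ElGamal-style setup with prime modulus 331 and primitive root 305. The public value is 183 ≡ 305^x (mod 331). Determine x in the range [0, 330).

Baby-step giant-step with m = ceil(sqrt(330)) = 19.
Baby table (305^j mod 331 for j=0..18):
  0:1  1:305  2:14  3:298  4:196  5:200  6:96  7:152
  8:20  9:142  10:280  11:2  12:279  13:28  14:265  15:61
  16:69  17:192  18:304
Giant step factor: 305^(-19) ≡ 240 (mod 331).
Scan 183·240^i mod 331 for i = 0, 1, …:
  i=0: 183   i=1: 228   i=2: 105   i=3: 44
  i=4: 299   i=5: 264   i=6: 139   i=7: 260
  i=8: 172   i=9: 236     …   i=14: 80
  i=15: 2
Match at i=15, j=11: x = 15·19 + 11 = 296.

296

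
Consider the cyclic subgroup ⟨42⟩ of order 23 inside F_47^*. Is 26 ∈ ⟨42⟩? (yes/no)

⟨42⟩ has order 23; its elements mod 47 are {1, 2, 3, 4, 6, 7, 8, 9, 12, 14, 16, 17, 18, 21, 24, 25, 27, 28, 32, 34, 36, 37, 42}.
26 is not in this set.

no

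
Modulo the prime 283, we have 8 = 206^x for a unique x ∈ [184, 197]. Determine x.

189

Compute 206^184 mod 283 = 6, then multiply by 206 repeatedly:
  206^184=6  206^185=104  206^186=199  206^187=242  206^188=44
  206^189=8
Found 8 at exponent 189.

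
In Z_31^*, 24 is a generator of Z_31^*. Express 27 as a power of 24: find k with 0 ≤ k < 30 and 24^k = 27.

21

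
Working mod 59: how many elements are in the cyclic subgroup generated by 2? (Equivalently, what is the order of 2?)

58

The order of 2 must divide p − 1 = 58 = 2 · 29.
Divisors: 1, 2, 29, 58.
Check each in increasing order: 2^1 ≡ 2;  2^2 ≡ 4;  2^29 ≡ 58;  2^58 ≡ 1.
Smallest exponent giving 1 is 58.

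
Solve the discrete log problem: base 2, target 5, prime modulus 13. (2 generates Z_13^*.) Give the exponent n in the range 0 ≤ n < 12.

9

Successive powers of 2 modulo 13:
  2^0=1  2^1=2  2^2=4  2^3=8  2^4=3  2^5=6
  2^6=12  2^7=11  2^8=9  2^9=5
So 2^9 ≡ 5 (mod 13), giving n = 9.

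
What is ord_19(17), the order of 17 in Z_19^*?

The order of 17 must divide p − 1 = 18 = 2 · 3^2.
Divisors: 1, 2, 3, 6, 9, 18.
Check each in increasing order: 17^1 ≡ 17;  17^2 ≡ 4;  17^3 ≡ 11;  17^6 ≡ 7;  17^9 ≡ 1.
Smallest exponent giving 1 is 9.

9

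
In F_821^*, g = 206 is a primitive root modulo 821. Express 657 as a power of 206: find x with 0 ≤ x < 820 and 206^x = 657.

Baby-step giant-step with m = ceil(sqrt(820)) = 29.
Baby table (206^j mod 821 for j=0..28):
  0:1  1:206  2:565  3:629  4:677  5:713  6:740  7:555
  8:211  9:774  10:170  11:538  12:814  13:200  14:150  15:523
  16:187  17:756  18:567  19:220  20:165  21:329  22:452  23:339
  24:49  25:242  26:592  27:444  28:333
Giant step factor: 206^(-29) ≡ 738 (mod 821).
Scan 657·738^i mod 821 for i = 0, 1, …:
  i=0: 657   i=1: 476   i=2: 721   i=3: 90
  i=4: 740
Match at i=4, j=6: x = 4·29 + 6 = 122.

122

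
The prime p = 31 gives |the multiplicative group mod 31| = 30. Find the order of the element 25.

3

The order of 25 must divide p − 1 = 30 = 2 · 3 · 5.
Divisors: 1, 2, 3, 5, 6, 10, 15, 30.
Check each in increasing order: 25^1 ≡ 25;  25^2 ≡ 5;  25^3 ≡ 1.
Smallest exponent giving 1 is 3.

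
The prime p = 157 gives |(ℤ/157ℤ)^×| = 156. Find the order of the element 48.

78

The order of 48 must divide p − 1 = 156 = 2^2 · 3 · 13.
Divisors: 1, 2, 3, 4, 6, 12, 13, 26, 39, 52, 78, 156.
Check each in increasing order: 48^1 ≡ 48;  48^2 ≡ 106;  48^3 ≡ 64;  48^4 ≡ 89;  48^6 ≡ 14;  48^12 ≡ 39;  48^13 ≡ 145;  48^26 ≡ 144;  48^39 ≡ 156;  48^52 ≡ 12;  48^78 ≡ 1.
Smallest exponent giving 1 is 78.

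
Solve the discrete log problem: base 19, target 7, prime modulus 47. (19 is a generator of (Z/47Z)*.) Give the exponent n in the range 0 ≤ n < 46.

14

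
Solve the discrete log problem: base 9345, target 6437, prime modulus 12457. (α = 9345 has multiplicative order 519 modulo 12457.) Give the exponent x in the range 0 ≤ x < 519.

Baby-step giant-step with m = ceil(sqrt(519)) = 23.
Baby table (9345^j mod 12457 for j=0..22):
  0:1  1:9345  2:5455  3:2931  4:9709  5:6274  6:7888  7:5291
  8:2562  9:11993  10:11413  11:10108  12:10286  13:4458  14:3802  15:2326
  16:11462  17:7104  18:3527  19:11050  20:6177  21:10784  22:11807
Giant step factor: 9345^(-23) ≡ 4838 (mod 12457).
Scan 6437·4838^i mod 12457 for i = 0, 1, …:
  i=0: 6437   i=1: 12163   i=2: 10183   i=3: 10376
  i=4: 9835   i=5: 8447   i=6: 7626   i=7: 9411
  i=8: 83   i=9: 2930     …   i=17: 4781
  i=18: 10286
Match at i=18, j=12: x = 18·23 + 12 = 426.

426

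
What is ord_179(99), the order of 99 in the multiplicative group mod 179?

178

The order of 99 must divide p − 1 = 178 = 2 · 89.
Divisors: 1, 2, 89, 178.
Check each in increasing order: 99^1 ≡ 99;  99^2 ≡ 135;  99^89 ≡ 178;  99^178 ≡ 1.
Smallest exponent giving 1 is 178.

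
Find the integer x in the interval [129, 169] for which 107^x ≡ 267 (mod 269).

157

Compute 107^129 mod 269 = 35, then multiply by 107 repeatedly:
  107^129=35  107^130=248  107^131=174  107^132=57  107^133=181
  107^134=268  107^135=162  107^136=118  107^137=252  107^138=64
  107^139=123  107^140=249  107^141=12  107^142=208  107^143=198
  107^144=204  107^145=39  107^146=138  107^147=240  107^148=125
  107^149=194  107^150=45  107^151=242  107^152=70  107^153=227
  107^154=79  107^155=114  107^156=93  107^157=267
Found 267 at exponent 157.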